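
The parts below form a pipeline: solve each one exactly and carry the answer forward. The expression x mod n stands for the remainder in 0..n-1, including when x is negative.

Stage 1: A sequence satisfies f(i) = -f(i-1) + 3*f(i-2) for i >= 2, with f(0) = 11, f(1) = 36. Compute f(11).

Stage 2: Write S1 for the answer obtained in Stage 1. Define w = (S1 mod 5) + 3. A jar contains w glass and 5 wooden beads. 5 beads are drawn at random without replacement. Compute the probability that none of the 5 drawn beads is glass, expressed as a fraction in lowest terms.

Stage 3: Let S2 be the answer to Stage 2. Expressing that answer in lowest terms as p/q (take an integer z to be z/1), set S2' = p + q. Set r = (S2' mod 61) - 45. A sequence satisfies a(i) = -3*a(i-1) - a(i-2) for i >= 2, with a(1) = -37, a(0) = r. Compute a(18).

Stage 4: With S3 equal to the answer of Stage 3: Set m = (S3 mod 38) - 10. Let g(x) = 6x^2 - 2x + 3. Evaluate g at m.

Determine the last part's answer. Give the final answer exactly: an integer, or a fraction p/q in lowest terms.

Stage 1: f(2) = -1*(36) + 3*(11) = -3; iterating: f(2)=-3, f(3)=111, f(4)=-120, f(5)=453, f(6)=-813, f(7)=2172, f(8)=-4611, f(9)=11127, f(10)=-24960, f(11)=58341; answer 58341
Stage 2: S1 = 58341; w = 4; total draws C(9,5) = 126; favorable C(5,5) = 1; P = 1/126; answer 1/126
Stage 3: S2 = 1/126; threaded value p + q = 127; r = -40; a(2) = -3*(-37) - 1*(-40) = 151; iterating: a(2)=151, a(3)=-416, a(4)=1097, a(5)=-2875, a(6)=7528, a(7)=-19709, a(8)=51599, a(9)=-135088, a(10)=353665, a(11)=-925907, a(12)=2424056, a(13)=-6346261, a(14)=16614727, a(15)=-43497920, a(16)=113879033, a(17)=-298139179, a(18)=780538504; answer 780538504
Stage 4: S3 = 780538504; m = 26; 6*(26)^2 - 2*(26)^1 + 3 = (4056) + (-52) + (3) = 4007; answer 4007

4007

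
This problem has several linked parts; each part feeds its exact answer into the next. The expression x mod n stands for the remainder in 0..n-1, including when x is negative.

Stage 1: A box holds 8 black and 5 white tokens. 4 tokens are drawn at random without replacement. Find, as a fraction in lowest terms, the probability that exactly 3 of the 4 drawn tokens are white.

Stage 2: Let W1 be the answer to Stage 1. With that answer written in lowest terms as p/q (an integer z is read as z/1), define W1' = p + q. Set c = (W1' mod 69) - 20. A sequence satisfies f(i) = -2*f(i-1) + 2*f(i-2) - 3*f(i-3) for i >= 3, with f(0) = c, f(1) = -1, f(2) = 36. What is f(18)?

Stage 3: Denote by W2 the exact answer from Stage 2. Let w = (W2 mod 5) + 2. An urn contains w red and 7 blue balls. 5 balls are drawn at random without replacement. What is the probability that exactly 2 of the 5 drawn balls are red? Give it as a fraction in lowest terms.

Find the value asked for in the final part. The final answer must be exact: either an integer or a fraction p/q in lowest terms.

175/429

Stage 1: total draws C(13,4) = 715; favorable C(5,3)*C(8,1) = 80; P = 16/143; answer 16/143
Stage 2: W1 = 16/143; threaded value p + q = 159; c = 1; f(3) = -2*(36) + 2*(-1) - 3*(1) = -77; iterating: f(3)=-77, f(4)=229, f(5)=-720, f(6)=2129, f(7)=-6385, f(8)=19188, f(9)=-57533, f(10)=172597, f(11)=-517824, f(12)=1553441, f(13)=-4660321, f(14)=13980996, f(15)=-41942957, f(16)=125828869, f(17)=-377486640, f(18)=1132459889; answer 1132459889
Stage 3: W2 = 1132459889; w = 6; total draws C(13,5) = 1287; favorable C(6,2)*C(7,3) = 525; P = 175/429; answer 175/429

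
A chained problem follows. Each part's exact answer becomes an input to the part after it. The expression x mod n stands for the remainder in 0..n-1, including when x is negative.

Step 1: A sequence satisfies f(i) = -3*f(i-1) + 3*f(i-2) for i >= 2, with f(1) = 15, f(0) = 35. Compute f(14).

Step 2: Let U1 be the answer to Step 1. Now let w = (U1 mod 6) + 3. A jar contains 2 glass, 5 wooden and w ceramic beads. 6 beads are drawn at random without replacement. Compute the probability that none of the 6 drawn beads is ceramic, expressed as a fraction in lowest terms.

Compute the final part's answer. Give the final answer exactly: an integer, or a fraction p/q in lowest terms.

Step 1: f(2) = -3*(15) + 3*(35) = 60; iterating: f(2)=60, f(3)=-135, f(4)=585, f(5)=-2160, f(6)=8235, f(7)=-31185, f(8)=118260, f(9)=-448335, f(10)=1699785, f(11)=-6444360, f(12)=24432435, f(13)=-92630385, f(14)=351188460; answer 351188460
Step 2: U1 = 351188460; w = 3; total draws C(10,6) = 210; favorable C(7,6) = 7; P = 1/30; answer 1/30

1/30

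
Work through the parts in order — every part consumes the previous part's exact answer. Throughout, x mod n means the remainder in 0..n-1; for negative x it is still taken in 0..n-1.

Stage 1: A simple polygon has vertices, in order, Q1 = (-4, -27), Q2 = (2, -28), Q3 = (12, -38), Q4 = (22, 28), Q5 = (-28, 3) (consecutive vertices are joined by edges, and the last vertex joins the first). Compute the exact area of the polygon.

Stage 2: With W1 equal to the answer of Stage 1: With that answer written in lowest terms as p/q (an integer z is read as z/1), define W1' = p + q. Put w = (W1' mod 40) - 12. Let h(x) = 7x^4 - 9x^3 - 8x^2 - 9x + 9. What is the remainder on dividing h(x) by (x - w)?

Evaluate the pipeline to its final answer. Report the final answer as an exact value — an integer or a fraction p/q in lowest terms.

774

Stage 1: cross terms: (-4*-28 - 2*-27)=166, (2*-38 - 12*-28)=260, (12*28 - 22*-38)=1172, (22*3 - -28*28)=850, (-28*-27 - -4*3)=768; twice the area = |3216| = 3216; area = 1608; answer 1608
Stage 2: W1 = 1608; threaded value p + q = 1609; w = -3; remainder = value at the root: 7*(-3)^4 - 9*(-3)^3 - 8*(-3)^2 - 9*(-3)^1 + 9 = (567) + (243) + (-72) + (27) + (9) = 774; answer 774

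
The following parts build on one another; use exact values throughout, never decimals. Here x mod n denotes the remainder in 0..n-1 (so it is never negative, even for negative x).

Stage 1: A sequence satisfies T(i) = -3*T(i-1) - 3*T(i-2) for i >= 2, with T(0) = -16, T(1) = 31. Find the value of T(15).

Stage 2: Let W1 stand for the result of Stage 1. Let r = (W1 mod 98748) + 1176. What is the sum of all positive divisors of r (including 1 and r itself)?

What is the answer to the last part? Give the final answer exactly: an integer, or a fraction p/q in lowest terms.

Stage 1: T(2) = -3*(31) - 3*(-16) = -45; iterating: T(2)=-45, T(3)=42, T(4)=9, T(5)=-153, T(6)=432, T(7)=-837, T(8)=1215, T(9)=-1134, T(10)=-243, T(11)=4131, T(12)=-11664, T(13)=22599, T(14)=-32805, T(15)=30618; answer 30618
Stage 2: W1 = 30618; r = 31794; 31794 = 2 * 3 * 7 * 757; sigma = (1 + 2) * (1 + 3) * (1 + 7) * (1 + 757) = 3 * 4 * 8 * 758 = 72768; answer 72768

72768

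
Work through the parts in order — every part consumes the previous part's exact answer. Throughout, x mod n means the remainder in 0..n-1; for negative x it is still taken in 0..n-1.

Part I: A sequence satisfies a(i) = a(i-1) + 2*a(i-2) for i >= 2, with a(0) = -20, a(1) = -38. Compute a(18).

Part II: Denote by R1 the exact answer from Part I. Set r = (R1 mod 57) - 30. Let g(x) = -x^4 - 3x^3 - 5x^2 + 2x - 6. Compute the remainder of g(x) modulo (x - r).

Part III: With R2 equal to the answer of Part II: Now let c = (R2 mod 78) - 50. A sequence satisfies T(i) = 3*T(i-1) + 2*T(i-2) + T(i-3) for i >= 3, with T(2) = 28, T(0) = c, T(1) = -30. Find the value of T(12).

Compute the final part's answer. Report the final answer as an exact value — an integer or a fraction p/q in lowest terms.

5490833

Part I: a(2) = 1*(-38) + 2*(-20) = -78; iterating: a(2)=-78, a(3)=-154, a(4)=-310, a(5)=-618, a(6)=-1238, a(7)=-2474, a(8)=-4950, a(9)=-9898, a(10)=-19798, a(11)=-39594, a(12)=-79190, a(13)=-158378, a(14)=-316758, a(15)=-633514, a(16)=-1267030, a(17)=-2534058, a(18)=-5068118; answer -5068118
Part II: R1 = -5068118; r = 7; remainder = value at the root: -1*(7)^4 - 3*(7)^3 - 5*(7)^2 + 2*(7)^1 - 6 = (-2401) + (-1029) + (-245) + (14) + (-6) = -3667; answer -3667
Part III: R2 = -3667; c = 27; T(3) = 3*(28) + 2*(-30) + 1*(27) = 51; iterating: T(3)=51, T(4)=179, T(5)=667, T(6)=2410, T(7)=8743, T(8)=31716, T(9)=115044, T(10)=417307, T(11)=1513725, T(12)=5490833; answer 5490833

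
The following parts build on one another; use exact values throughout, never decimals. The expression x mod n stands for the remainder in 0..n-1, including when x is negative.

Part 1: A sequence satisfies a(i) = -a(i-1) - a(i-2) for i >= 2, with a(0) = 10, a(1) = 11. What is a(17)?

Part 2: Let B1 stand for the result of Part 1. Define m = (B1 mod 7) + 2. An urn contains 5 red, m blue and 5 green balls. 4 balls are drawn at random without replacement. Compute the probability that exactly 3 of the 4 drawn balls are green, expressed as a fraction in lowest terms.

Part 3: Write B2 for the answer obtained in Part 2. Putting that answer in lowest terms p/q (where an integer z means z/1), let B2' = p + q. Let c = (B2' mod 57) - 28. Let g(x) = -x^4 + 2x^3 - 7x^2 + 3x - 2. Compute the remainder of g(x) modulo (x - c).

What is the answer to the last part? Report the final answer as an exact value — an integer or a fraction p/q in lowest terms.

-576158

Part 1: a(2) = -1*(11) - 1*(10) = -21; iterating: a(2)=-21, a(3)=10, a(4)=11, a(5)=-21, a(6)=10, a(7)=11, a(8)=-21, a(9)=10, a(10)=11, a(11)=-21, a(12)=10, a(13)=11, a(14)=-21, a(15)=10, a(16)=11, a(17)=-21; answer -21
Part 2: B1 = -21; m = 2; total draws C(12,4) = 495; favorable C(5,3)*C(7,1) = 70; P = 14/99; answer 14/99
Part 3: B2 = 14/99; threaded value p + q = 113; c = 28; remainder = value at the root: -1*(28)^4 + 2*(28)^3 - 7*(28)^2 + 3*(28)^1 - 2 = (-614656) + (43904) + (-5488) + (84) + (-2) = -576158; answer -576158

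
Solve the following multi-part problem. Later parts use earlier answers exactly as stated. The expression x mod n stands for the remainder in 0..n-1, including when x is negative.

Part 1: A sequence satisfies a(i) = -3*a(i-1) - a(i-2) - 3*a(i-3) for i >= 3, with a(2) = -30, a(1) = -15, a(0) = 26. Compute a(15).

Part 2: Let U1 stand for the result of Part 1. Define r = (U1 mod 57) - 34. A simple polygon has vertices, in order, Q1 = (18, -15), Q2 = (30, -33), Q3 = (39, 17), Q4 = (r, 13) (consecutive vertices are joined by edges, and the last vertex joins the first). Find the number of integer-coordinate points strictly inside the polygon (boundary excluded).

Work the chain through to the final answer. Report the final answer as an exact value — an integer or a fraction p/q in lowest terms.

1166

Part 1: a(3) = -3*(-30) - 1*(-15) - 3*(26) = 27; iterating: a(3)=27, a(4)=-6, a(5)=81, a(6)=-318, a(7)=891, a(8)=-2598, a(9)=7857, a(10)=-23646, a(11)=70875, a(12)=-212550, a(13)=637713, a(14)=-1913214, a(15)=5739579; answer 5739579
Part 2: U1 = 5739579; r = -13; cross terms: (18*-33 - 30*-15)=-144, (30*17 - 39*-33)=1797, (39*13 - -13*17)=728, (-13*-15 - 18*13)=-39; twice the area = |2342| = 2342; area = 1171; boundary points = 6 + 1 + 4 + 1 = 12; strictly interior points = area - boundary/2 + 1 = 1166; answer 1166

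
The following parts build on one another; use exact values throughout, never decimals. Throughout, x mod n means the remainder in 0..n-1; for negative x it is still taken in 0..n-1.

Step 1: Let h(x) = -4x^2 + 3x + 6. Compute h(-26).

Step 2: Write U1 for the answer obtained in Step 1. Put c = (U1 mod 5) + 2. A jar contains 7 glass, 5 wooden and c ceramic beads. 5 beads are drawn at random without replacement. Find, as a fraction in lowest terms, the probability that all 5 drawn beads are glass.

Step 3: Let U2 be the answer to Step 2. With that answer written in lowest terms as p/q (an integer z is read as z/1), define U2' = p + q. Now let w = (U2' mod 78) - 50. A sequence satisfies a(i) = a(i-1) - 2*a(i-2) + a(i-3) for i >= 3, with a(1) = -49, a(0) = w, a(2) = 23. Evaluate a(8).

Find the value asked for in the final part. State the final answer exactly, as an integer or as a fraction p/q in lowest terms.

Step 1: -4*(-26)^2 + 3*(-26)^1 + 6 = (-2704) + (-78) + (6) = -2776; answer -2776
Step 2: U1 = -2776; c = 6; total draws C(18,5) = 8568; favorable C(7,5) = 21; P = 1/408; answer 1/408
Step 3: U2 = 1/408; threaded value p + q = 409; w = -31; a(3) = 1*(23) - 2*(-49) + 1*(-31) = 90; iterating: a(3)=90, a(4)=-5, a(5)=-162, a(6)=-62, a(7)=257, a(8)=219; answer 219

219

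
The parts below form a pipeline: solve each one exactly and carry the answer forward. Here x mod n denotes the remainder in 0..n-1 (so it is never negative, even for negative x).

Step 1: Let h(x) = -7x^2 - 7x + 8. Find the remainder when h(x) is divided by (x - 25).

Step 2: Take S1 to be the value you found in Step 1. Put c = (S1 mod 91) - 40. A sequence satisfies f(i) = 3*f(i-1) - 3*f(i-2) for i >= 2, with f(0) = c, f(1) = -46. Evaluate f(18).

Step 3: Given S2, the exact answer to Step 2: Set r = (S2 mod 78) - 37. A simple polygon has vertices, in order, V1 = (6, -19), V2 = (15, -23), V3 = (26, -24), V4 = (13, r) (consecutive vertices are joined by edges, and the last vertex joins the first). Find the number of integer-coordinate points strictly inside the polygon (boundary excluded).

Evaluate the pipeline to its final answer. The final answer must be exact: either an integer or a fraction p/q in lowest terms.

84

Step 1: remainder = value at the root: -7*(25)^2 - 7*(25)^1 + 8 = (-4375) + (-175) + (8) = -4542; answer -4542
Step 2: S1 = -4542; c = -32; f(2) = 3*(-46) - 3*(-32) = -42; iterating: f(2)=-42, f(3)=12, f(4)=162, f(5)=450, f(6)=864, f(7)=1242, f(8)=1134, f(9)=-324, f(10)=-4374, f(11)=-12150, f(12)=-23328, f(13)=-33534, f(14)=-30618, f(15)=8748, f(16)=118098, f(17)=328050, f(18)=629856; answer 629856
Step 3: S2 = 629856; r = -31; cross terms: (6*-23 - 15*-19)=147, (15*-24 - 26*-23)=238, (26*-31 - 13*-24)=-494, (13*-19 - 6*-31)=-61; twice the area = |-170| = 170; area = 85; boundary points = 1 + 1 + 1 + 1 = 4; strictly interior points = area - boundary/2 + 1 = 84; answer 84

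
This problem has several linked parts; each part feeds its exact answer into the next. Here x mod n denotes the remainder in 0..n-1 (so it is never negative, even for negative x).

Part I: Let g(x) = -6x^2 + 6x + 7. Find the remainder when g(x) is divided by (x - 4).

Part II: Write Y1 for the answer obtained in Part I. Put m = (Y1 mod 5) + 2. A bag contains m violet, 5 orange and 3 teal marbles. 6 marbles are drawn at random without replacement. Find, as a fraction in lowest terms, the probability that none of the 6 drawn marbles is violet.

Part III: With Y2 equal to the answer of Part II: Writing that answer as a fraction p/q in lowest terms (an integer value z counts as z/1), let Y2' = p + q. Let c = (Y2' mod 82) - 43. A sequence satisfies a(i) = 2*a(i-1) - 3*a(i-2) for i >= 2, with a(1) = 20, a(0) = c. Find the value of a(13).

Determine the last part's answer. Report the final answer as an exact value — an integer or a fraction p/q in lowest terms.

Part I: remainder = value at the root: -6*(4)^2 + 6*(4)^1 + 7 = (-96) + (24) + (7) = -65; answer -65
Part II: Y1 = -65; m = 2; total draws C(10,6) = 210; favorable C(8,6) = 28; P = 2/15; answer 2/15
Part III: Y2 = 2/15; threaded value p + q = 17; c = -26; a(2) = 2*(20) - 3*(-26) = 118; iterating: a(2)=118, a(3)=176, a(4)=-2, a(5)=-532, a(6)=-1058, a(7)=-520, a(8)=2134, a(9)=5828, a(10)=5254, a(11)=-6976, a(12)=-29714, a(13)=-38500; answer -38500

-38500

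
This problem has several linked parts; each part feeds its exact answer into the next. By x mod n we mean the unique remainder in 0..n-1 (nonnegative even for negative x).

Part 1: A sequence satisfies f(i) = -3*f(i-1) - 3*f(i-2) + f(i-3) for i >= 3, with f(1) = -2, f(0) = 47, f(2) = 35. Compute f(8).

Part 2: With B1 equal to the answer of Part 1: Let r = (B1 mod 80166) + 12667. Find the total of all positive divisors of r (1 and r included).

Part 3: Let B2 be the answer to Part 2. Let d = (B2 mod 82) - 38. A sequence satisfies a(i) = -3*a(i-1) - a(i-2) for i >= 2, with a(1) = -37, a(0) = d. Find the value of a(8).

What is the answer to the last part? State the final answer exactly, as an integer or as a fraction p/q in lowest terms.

20685

Part 1: f(3) = -3*(35) - 3*(-2) + 1*(47) = -52; iterating: f(3)=-52, f(4)=49, f(5)=44, f(6)=-331, f(7)=910, f(8)=-1693; answer -1693
Part 2: B1 = -1693; r = 91140; 91140 = 2^2 * 3 * 5 * 7^2 * 31; sigma = (1 + 2 + 4) * (1 + 3) * (1 + 5) * (1 + 7 + 49) * (1 + 31) = 7 * 4 * 6 * 57 * 32 = 306432; answer 306432
Part 3: B2 = 306432; d = 42; a(2) = -3*(-37) - 1*(42) = 69; iterating: a(2)=69, a(3)=-170, a(4)=441, a(5)=-1153, a(6)=3018, a(7)=-7901, a(8)=20685; answer 20685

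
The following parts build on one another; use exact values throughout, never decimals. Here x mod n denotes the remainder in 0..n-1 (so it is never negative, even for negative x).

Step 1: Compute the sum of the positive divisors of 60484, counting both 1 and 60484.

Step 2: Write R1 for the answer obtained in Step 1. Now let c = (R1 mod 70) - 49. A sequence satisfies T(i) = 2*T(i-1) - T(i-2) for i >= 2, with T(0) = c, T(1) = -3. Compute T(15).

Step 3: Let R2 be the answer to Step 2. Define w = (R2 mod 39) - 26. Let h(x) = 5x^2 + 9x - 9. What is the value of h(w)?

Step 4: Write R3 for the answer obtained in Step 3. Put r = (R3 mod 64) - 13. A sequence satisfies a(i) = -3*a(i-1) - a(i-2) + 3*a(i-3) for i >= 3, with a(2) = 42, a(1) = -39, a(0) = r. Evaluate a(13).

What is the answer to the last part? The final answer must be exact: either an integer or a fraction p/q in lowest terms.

72399

Step 1: 60484 = 2^2 * 15121; sigma = (1 + 2 + 4) * (1 + 15121) = 7 * 15122 = 105854; answer 105854
Step 2: R1 = 105854; c = -35; T(2) = 2*(-3) - 1*(-35) = 29; iterating: T(2)=29, T(3)=61, T(4)=93, T(5)=125, T(6)=157, T(7)=189, T(8)=221, T(9)=253, T(10)=285, T(11)=317, T(12)=349, T(13)=381, T(14)=413, T(15)=445; answer 445
Step 3: R2 = 445; w = -10; 5*(-10)^2 + 9*(-10)^1 - 9 = (500) + (-90) + (-9) = 401; answer 401
Step 4: R3 = 401; r = 4; a(3) = -3*(42) - 1*(-39) + 3*(4) = -75; iterating: a(3)=-75, a(4)=66, a(5)=3, a(6)=-300, a(7)=1095, a(8)=-2976, a(9)=6933, a(10)=-14538, a(11)=27753, a(12)=-47922, a(13)=72399; answer 72399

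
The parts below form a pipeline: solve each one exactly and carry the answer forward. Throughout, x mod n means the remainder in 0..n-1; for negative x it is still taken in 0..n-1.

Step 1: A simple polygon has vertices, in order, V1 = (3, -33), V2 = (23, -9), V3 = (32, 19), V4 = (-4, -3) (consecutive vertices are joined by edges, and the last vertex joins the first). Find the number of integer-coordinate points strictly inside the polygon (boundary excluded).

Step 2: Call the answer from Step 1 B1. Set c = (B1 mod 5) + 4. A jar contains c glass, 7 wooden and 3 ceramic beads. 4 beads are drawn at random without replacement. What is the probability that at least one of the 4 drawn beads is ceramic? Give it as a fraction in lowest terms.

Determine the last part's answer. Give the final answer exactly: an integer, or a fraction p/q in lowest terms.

58/91

Step 1: cross terms: (3*-9 - 23*-33)=732, (23*19 - 32*-9)=725, (32*-3 - -4*19)=-20, (-4*-33 - 3*-3)=141; twice the area = |1578| = 1578; area = 789; boundary points = 4 + 1 + 2 + 1 = 8; strictly interior points = area - boundary/2 + 1 = 786; answer 786
Step 2: B1 = 786; c = 5; total draws C(15,4) = 1365; complement C(12,4) = 495; favorable 1365 - 495 = 870; P = 58/91; answer 58/91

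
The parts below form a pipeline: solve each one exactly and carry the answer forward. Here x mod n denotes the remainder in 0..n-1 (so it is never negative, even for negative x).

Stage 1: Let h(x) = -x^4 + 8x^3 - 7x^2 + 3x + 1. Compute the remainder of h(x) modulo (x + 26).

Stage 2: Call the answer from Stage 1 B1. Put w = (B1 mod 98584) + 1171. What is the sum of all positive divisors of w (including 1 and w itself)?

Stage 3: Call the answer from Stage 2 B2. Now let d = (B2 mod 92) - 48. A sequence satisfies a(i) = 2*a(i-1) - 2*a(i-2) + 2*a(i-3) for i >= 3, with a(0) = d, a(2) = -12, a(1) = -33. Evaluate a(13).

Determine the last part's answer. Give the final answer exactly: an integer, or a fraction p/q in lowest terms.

Stage 1: remainder = value at the root: -1*(-26)^4 + 8*(-26)^3 - 7*(-26)^2 + 3*(-26)^1 + 1 = (-456976) + (-140608) + (-4732) + (-78) + (1) = -602393; answer -602393
Stage 2: B1 = -602393; w = 88866; 88866 = 2 * 3^2 * 4937; sigma = (1 + 2) * (1 + 3 + 9) * (1 + 4937) = 3 * 13 * 4938 = 192582; answer 192582
Stage 3: B2 = 192582; d = -22; a(3) = 2*(-12) - 2*(-33) + 2*(-22) = -2; iterating: a(3)=-2, a(4)=-46, a(5)=-112, a(6)=-136, a(7)=-140, a(8)=-232, a(9)=-456, a(10)=-728, a(11)=-1008, a(12)=-1472, a(13)=-2384; answer -2384

-2384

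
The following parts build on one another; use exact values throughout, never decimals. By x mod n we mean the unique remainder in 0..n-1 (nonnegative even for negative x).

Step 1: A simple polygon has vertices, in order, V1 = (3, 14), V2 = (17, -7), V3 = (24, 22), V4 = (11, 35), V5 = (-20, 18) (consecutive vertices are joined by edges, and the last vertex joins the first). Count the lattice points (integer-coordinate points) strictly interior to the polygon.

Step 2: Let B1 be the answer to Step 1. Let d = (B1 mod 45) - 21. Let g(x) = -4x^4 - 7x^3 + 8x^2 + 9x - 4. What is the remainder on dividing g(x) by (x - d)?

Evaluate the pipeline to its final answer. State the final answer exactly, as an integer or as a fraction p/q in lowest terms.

Step 1: cross terms: (3*-7 - 17*14)=-259, (17*22 - 24*-7)=542, (24*35 - 11*22)=598, (11*18 - -20*35)=898, (-20*14 - 3*18)=-334; twice the area = |1445| = 1445; area = 1445/2; boundary points = 7 + 1 + 13 + 1 + 1 = 23; strictly interior points = area - boundary/2 + 1 = 712; answer 712
Step 2: B1 = 712; d = 16; remainder = value at the root: -4*(16)^4 - 7*(16)^3 + 8*(16)^2 + 9*(16)^1 - 4 = (-262144) + (-28672) + (2048) + (144) + (-4) = -288628; answer -288628

-288628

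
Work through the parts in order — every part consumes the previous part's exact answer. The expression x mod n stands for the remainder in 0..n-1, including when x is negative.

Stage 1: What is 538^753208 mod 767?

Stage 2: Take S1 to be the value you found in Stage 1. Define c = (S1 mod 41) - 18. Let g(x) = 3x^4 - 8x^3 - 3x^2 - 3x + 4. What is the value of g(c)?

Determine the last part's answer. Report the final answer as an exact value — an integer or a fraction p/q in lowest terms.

445

Stage 1: squarings mod 767: 538^1=538, 538^2=285, 538^4=690, 538^8=560, 538^16=664, 538^32=638, 538^64=534, 538^128=599, 538^256=612, 538^512=248, 538^1024=144, 538^2048=27, 538^4096=729, 538^8192=677, 538^16384=430, 538^32768=53, 538^65536=508, 538^131072=352, 538^262144=417, 538^524288=547; 538^753208 = 538^8 * 538^16 * 538^32 * 538^512 * 538^1024 * 538^2048 * 538^4096 * 538^8192 * 538^16384 * 538^65536 * 538^131072 * 538^524288 = 261 (mod 767); answer 261
Stage 2: S1 = 261; c = -3; 3*(-3)^4 - 8*(-3)^3 - 3*(-3)^2 - 3*(-3)^1 + 4 = (243) + (216) + (-27) + (9) + (4) = 445; answer 445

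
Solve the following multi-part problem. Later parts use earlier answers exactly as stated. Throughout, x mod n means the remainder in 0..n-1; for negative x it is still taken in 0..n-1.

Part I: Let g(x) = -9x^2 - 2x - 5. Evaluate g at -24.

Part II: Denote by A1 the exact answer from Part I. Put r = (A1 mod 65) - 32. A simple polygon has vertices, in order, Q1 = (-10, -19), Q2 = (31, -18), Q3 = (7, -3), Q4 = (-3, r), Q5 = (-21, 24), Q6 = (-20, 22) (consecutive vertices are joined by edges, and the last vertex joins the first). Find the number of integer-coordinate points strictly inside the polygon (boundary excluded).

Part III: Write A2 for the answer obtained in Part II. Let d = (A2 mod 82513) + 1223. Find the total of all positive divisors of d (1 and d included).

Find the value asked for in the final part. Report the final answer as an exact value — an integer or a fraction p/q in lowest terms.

Part I: -9*(-24)^2 - 2*(-24)^1 - 5 = (-5184) + (48) + (-5) = -5141; answer -5141
Part II: A1 = -5141; r = 27; cross terms: (-10*-18 - 31*-19)=769, (31*-3 - 7*-18)=33, (7*27 - -3*-3)=180, (-3*24 - -21*27)=495, (-21*22 - -20*24)=18, (-20*-19 - -10*22)=600; twice the area = |2095| = 2095; area = 2095/2; boundary points = 1 + 3 + 10 + 3 + 1 + 1 = 19; strictly interior points = area - boundary/2 + 1 = 1039; answer 1039
Part III: A2 = 1039; d = 2262; 2262 = 2 * 3 * 13 * 29; sigma = (1 + 2) * (1 + 3) * (1 + 13) * (1 + 29) = 3 * 4 * 14 * 30 = 5040; answer 5040

5040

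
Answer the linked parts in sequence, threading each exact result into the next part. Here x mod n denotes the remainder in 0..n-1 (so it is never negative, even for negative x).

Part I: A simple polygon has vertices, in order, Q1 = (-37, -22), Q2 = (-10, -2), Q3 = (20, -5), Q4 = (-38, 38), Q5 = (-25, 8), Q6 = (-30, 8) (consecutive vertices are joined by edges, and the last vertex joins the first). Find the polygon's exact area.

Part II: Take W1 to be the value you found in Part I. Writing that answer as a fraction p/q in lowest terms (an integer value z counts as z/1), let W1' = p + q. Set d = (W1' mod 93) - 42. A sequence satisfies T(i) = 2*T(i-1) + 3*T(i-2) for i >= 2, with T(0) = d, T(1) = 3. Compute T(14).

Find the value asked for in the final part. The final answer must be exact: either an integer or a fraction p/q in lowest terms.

Part I: cross terms: (-37*-2 - -10*-22)=-146, (-10*-5 - 20*-2)=90, (20*38 - -38*-5)=570, (-38*8 - -25*38)=646, (-25*8 - -30*8)=40, (-30*-22 - -37*8)=956; twice the area = |2156| = 2156; area = 1078; answer 1078
Part II: W1 = 1078; threaded value p + q = 1079; d = 14; T(2) = 2*(3) + 3*(14) = 48; iterating: T(2)=48, T(3)=105, T(4)=354, T(5)=1023, T(6)=3108, T(7)=9285, T(8)=27894, T(9)=83643, T(10)=250968, T(11)=752865, T(12)=2258634, T(13)=6775863, T(14)=20327628; answer 20327628

20327628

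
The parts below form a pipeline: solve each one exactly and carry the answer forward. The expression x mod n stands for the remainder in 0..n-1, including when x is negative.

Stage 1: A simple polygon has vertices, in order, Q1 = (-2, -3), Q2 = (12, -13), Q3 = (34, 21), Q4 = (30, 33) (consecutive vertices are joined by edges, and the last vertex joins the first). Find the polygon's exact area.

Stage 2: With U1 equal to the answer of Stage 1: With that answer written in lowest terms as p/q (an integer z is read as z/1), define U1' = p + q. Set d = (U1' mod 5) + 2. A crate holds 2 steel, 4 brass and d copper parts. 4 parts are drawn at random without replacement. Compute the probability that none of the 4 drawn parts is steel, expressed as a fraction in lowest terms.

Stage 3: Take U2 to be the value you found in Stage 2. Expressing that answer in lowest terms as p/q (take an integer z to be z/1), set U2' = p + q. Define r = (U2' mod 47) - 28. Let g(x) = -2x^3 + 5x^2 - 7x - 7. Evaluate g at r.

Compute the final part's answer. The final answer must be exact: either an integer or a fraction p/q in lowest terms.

Stage 1: cross terms: (-2*-13 - 12*-3)=62, (12*21 - 34*-13)=694, (34*33 - 30*21)=492, (30*-3 - -2*33)=-24; twice the area = |1224| = 1224; area = 612; answer 612
Stage 2: U1 = 612; threaded value p + q = 613; d = 5; total draws C(11,4) = 330; favorable C(9,4) = 126; P = 21/55; answer 21/55
Stage 3: U2 = 21/55; threaded value p + q = 76; r = 1; -2*(1)^3 + 5*(1)^2 - 7*(1)^1 - 7 = (-2) + (5) + (-7) + (-7) = -11; answer -11

-11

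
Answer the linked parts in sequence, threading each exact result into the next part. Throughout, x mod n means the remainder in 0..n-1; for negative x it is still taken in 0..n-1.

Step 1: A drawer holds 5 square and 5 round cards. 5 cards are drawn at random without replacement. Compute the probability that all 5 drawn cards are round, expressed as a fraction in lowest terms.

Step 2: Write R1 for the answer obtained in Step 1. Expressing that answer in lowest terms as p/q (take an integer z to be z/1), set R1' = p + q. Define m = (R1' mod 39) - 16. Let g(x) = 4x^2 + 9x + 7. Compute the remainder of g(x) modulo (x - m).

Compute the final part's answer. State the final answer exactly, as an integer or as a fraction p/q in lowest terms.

Step 1: total draws C(10,5) = 252; favorable C(5,5) = 1; P = 1/252; answer 1/252
Step 2: R1 = 1/252; threaded value p + q = 253; m = 3; remainder = value at the root: 4*(3)^2 + 9*(3)^1 + 7 = (36) + (27) + (7) = 70; answer 70

70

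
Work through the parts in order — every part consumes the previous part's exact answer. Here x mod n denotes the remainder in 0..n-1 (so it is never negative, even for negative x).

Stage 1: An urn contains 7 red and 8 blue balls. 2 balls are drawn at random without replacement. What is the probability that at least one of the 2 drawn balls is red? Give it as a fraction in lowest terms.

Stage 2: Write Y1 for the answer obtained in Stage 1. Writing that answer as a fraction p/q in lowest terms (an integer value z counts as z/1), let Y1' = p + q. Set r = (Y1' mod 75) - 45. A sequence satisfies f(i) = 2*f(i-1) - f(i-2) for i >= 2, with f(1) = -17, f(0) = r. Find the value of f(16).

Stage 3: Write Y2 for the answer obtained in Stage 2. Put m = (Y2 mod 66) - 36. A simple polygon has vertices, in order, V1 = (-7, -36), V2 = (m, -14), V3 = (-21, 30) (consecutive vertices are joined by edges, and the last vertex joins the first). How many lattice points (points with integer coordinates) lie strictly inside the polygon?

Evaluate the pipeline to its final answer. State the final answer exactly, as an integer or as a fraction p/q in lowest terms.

Stage 1: total draws C(15,2) = 105; complement C(8,2) = 28; favorable 105 - 28 = 77; P = 11/15; answer 11/15
Stage 2: Y1 = 11/15; threaded value p + q = 26; r = -19; f(2) = 2*(-17) - 1*(-19) = -15; iterating: f(2)=-15, f(3)=-13, f(4)=-11, f(5)=-9, f(6)=-7, f(7)=-5, f(8)=-3, f(9)=-1, f(10)=1, f(11)=3, f(12)=5, f(13)=7, f(14)=9, f(15)=11, f(16)=13; answer 13
Stage 3: Y2 = 13; m = -23; cross terms: (-7*-14 - -23*-36)=-730, (-23*30 - -21*-14)=-984, (-21*-36 - -7*30)=966; twice the area = |-748| = 748; area = 374; boundary points = 2 + 2 + 2 = 6; strictly interior points = area - boundary/2 + 1 = 372; answer 372

372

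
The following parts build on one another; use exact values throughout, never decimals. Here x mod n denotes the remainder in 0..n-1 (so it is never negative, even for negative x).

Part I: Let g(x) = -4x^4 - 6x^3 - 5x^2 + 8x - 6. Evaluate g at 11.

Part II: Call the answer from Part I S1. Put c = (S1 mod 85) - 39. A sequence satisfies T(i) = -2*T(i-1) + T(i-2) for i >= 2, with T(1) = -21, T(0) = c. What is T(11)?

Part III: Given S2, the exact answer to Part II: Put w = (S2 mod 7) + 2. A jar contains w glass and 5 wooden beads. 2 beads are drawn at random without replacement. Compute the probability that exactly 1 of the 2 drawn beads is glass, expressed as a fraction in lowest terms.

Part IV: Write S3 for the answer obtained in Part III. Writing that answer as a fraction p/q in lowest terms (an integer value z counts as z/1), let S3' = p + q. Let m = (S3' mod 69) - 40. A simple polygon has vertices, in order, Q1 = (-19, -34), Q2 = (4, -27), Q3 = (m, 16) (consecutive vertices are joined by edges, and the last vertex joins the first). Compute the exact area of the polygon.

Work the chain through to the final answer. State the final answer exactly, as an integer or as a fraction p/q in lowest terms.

442

Part I: -4*(11)^4 - 6*(11)^3 - 5*(11)^2 + 8*(11)^1 - 6 = (-58564) + (-7986) + (-605) + (88) + (-6) = -67073; answer -67073
Part II: S1 = -67073; c = 38; T(2) = -2*(-21) + 1*(38) = 80; iterating: T(2)=80, T(3)=-181, T(4)=442, T(5)=-1065, T(6)=2572, T(7)=-6209, T(8)=14990, T(9)=-36189, T(10)=87368, T(11)=-210925; answer -210925
Part III: S2 = -210925; w = 8; total draws C(13,2) = 78; favorable C(8,1)*C(5,1) = 40; P = 20/39; answer 20/39
Part IV: S3 = 20/39; threaded value p + q = 59; m = 19; cross terms: (-19*-27 - 4*-34)=649, (4*16 - 19*-27)=577, (19*-34 - -19*16)=-342; twice the area = |884| = 884; area = 442; answer 442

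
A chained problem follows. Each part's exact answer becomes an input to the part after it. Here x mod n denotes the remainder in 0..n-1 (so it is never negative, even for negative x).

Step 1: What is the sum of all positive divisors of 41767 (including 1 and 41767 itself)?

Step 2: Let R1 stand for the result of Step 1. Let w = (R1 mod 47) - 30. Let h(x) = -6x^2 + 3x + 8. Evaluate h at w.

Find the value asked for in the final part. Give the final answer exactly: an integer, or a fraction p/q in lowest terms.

-37

Step 1: 41767 = 11 * 3797; sigma = (1 + 11) * (1 + 3797) = 12 * 3798 = 45576; answer 45576
Step 2: R1 = 45576; w = 3; -6*(3)^2 + 3*(3)^1 + 8 = (-54) + (9) + (8) = -37; answer -37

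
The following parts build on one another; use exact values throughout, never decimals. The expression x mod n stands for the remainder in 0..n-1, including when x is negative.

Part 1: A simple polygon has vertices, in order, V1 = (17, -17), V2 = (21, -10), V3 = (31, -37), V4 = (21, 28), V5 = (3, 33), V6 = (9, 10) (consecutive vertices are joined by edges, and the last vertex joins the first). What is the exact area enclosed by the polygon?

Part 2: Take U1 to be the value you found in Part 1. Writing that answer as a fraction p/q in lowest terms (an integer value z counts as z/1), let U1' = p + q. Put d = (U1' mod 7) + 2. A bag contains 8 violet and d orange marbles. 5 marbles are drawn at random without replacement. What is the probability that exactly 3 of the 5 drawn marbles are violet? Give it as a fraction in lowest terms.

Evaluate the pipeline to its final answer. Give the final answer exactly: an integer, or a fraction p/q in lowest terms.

Part 1: cross terms: (17*-10 - 21*-17)=187, (21*-37 - 31*-10)=-467, (31*28 - 21*-37)=1645, (21*33 - 3*28)=609, (3*10 - 9*33)=-267, (9*-17 - 17*10)=-323; twice the area = |1384| = 1384; area = 692; answer 692
Part 2: U1 = 692; threaded value p + q = 693; d = 2; total draws C(10,5) = 252; favorable C(8,3)*C(2,2) = 56; P = 2/9; answer 2/9

2/9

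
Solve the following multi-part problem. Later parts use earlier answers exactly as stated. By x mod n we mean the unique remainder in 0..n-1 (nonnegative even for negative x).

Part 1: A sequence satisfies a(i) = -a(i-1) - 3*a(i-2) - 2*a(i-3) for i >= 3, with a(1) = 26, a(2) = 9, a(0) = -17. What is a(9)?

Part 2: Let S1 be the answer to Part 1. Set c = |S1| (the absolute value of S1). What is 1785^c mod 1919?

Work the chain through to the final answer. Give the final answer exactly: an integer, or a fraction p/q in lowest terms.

37

Part 1: a(3) = -1*(9) - 3*(26) - 2*(-17) = -53; iterating: a(3)=-53, a(4)=-26, a(5)=167, a(6)=17, a(7)=-466, a(8)=81, a(9)=1283; answer 1283
Part 2: S1 = 1283; c = 1283; squarings mod 1919: 1785^1=1785, 1785^2=685, 1785^4=989, 1785^8=1350, 1785^16=1369, 1785^32=1217, 1785^64=1540, 1785^128=1635, 1785^256=58, 1785^512=1445, 1785^1024=153; 1785^1283 = 1785^1 * 1785^2 * 1785^256 * 1785^1024 = 37 (mod 1919); answer 37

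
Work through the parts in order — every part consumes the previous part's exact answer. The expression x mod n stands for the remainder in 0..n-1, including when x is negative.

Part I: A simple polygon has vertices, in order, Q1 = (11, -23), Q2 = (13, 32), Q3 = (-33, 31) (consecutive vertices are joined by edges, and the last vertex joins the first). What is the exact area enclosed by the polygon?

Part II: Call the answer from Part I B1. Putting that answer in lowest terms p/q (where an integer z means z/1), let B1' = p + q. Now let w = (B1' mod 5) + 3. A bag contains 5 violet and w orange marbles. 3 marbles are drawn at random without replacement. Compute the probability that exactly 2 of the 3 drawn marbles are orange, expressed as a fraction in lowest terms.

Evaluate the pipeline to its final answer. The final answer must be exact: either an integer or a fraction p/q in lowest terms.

15/56

Part I: cross terms: (11*32 - 13*-23)=651, (13*31 - -33*32)=1459, (-33*-23 - 11*31)=418; twice the area = |2528| = 2528; area = 1264; answer 1264
Part II: B1 = 1264; threaded value p + q = 1265; w = 3; total draws C(8,3) = 56; favorable C(3,2)*C(5,1) = 15; P = 15/56; answer 15/56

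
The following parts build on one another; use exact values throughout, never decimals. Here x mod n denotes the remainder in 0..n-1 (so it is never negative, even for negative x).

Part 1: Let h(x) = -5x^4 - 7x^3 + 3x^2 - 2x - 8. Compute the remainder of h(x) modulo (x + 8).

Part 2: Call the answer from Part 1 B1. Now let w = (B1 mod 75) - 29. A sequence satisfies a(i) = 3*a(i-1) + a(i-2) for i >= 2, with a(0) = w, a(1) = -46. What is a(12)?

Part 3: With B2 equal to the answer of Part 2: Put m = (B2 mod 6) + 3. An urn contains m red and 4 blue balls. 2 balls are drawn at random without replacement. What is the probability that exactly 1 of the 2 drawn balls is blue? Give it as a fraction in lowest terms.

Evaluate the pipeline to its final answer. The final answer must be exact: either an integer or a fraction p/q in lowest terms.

4/7

Part 1: remainder = value at the root: -5*(-8)^4 - 7*(-8)^3 + 3*(-8)^2 - 2*(-8)^1 - 8 = (-20480) + (3584) + (192) + (16) + (-8) = -16696; answer -16696
Part 2: B1 = -16696; w = 0; a(2) = 3*(-46) + 1*(0) = -138; iterating: a(2)=-138, a(3)=-460, a(4)=-1518, a(5)=-5014, a(6)=-16560, a(7)=-54694, a(8)=-180642, a(9)=-596620, a(10)=-1970502, a(11)=-6508126, a(12)=-21494880; answer -21494880
Part 3: B2 = -21494880; m = 3; total draws C(7,2) = 21; favorable C(4,1)*C(3,1) = 12; P = 4/7; answer 4/7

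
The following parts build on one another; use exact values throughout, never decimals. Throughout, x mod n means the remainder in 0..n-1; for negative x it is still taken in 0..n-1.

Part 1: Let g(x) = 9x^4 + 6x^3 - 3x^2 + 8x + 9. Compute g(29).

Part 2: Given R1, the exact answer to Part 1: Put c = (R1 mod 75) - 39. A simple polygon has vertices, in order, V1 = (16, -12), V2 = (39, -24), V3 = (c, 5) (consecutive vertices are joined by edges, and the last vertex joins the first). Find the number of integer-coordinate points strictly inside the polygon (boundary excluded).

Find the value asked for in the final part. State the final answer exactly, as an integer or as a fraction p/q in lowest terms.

Part 1: 9*(29)^4 + 6*(29)^3 - 3*(29)^2 + 8*(29)^1 + 9 = (6365529) + (146334) + (-2523) + (232) + (9) = 6509581; answer 6509581
Part 2: R1 = 6509581; c = -8; cross terms: (16*-24 - 39*-12)=84, (39*5 - -8*-24)=3, (-8*-12 - 16*5)=16; twice the area = |103| = 103; area = 103/2; boundary points = 1 + 1 + 1 = 3; strictly interior points = area - boundary/2 + 1 = 51; answer 51

51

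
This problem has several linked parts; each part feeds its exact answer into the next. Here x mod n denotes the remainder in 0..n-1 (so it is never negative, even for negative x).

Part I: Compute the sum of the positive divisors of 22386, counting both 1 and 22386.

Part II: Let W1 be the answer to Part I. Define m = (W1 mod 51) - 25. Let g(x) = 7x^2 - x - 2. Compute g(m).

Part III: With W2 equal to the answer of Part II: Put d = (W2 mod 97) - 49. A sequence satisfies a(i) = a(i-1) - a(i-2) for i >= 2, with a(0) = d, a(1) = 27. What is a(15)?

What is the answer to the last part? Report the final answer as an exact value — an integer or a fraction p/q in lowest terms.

-15

Part I: 22386 = 2 * 3 * 7 * 13 * 41; sigma = (1 + 2) * (1 + 3) * (1 + 7) * (1 + 13) * (1 + 41) = 3 * 4 * 8 * 14 * 42 = 56448; answer 56448
Part II: W1 = 56448; m = 17; 7*(17)^2 - 1*(17)^1 - 2 = (2023) + (-17) + (-2) = 2004; answer 2004
Part III: W2 = 2004; d = 15; a(2) = 1*(27) - 1*(15) = 12; iterating: a(2)=12, a(3)=-15, a(4)=-27, a(5)=-12, a(6)=15, a(7)=27, a(8)=12, a(9)=-15, a(10)=-27, a(11)=-12, a(12)=15, a(13)=27, a(14)=12, a(15)=-15; answer -15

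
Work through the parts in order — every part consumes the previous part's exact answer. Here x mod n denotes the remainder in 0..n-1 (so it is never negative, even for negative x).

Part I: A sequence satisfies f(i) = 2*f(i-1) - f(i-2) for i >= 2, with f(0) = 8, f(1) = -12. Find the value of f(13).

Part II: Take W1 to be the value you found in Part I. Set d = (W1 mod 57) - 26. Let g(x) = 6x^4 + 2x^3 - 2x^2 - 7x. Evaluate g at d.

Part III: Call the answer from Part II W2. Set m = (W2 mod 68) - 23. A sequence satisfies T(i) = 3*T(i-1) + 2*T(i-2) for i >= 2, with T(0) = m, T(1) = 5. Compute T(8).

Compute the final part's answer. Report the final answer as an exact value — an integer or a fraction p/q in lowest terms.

137175

Part I: f(2) = 2*(-12) - 1*(8) = -32; iterating: f(2)=-32, f(3)=-52, f(4)=-72, f(5)=-92, f(6)=-112, f(7)=-132, f(8)=-152, f(9)=-172, f(10)=-192, f(11)=-212, f(12)=-232, f(13)=-252; answer -252
Part II: W1 = -252; d = 7; 6*(7)^4 + 2*(7)^3 - 2*(7)^2 - 7*(7)^1 = (14406) + (686) + (-98) + (-49) = 14945; answer 14945
Part III: W2 = 14945; m = 30; T(2) = 3*(5) + 2*(30) = 75; iterating: T(2)=75, T(3)=235, T(4)=855, T(5)=3035, T(6)=10815, T(7)=38515, T(8)=137175; answer 137175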